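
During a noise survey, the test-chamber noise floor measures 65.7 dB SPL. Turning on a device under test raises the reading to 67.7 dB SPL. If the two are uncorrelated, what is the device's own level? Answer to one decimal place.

63.4 dB SPL

Remove the background by subtracting linear intensities:
L_src = 10·log₁₀(10^(67.7/10) − 10^(65.7/10)) = 10·log₁₀(2173000) = 63.4 dB SPL.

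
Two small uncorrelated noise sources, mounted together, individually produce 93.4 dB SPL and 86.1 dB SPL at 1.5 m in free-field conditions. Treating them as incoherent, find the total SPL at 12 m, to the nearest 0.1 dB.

76.1 dB SPL

Combined at 1.5 m: 10·log₁₀(10^(93.4/10)+10^(86.1/10)) = 94.14 dB SPL.
Then apply −20·log₁₀(12/1.5) = -18.06 dB → 76.1 dB SPL.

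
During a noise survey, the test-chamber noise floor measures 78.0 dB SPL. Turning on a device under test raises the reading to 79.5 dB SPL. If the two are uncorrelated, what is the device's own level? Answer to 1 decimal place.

Background correction is a power subtraction:
L_src = 10·log₁₀(10^(79.5/10) − 10^(78.0/10)) = 10·log₁₀(26030000) = 74.2 dB SPL.

74.2 dB SPL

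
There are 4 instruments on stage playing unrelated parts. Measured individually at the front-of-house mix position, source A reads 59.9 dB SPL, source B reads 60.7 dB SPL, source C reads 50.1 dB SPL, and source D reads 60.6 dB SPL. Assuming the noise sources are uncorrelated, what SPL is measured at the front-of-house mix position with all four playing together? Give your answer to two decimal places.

Add the sources as powers (linear), then convert back to dB:
L_total = 10·log₁₀(10^(59.9/10) + 10^(60.7/10) + 10^(50.1/10) + 10^(60.6/10)) = 10·log₁₀(3403000) = 65.32 dB SPL.

65.32 dB SPL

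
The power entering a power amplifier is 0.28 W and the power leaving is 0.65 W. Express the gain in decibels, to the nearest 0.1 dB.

Power ratio → dB uses the 10·log₁₀ form:
10·log₁₀(0.65/0.28) = 10·log₁₀(2.321) = 3.7 dB.

3.7 dB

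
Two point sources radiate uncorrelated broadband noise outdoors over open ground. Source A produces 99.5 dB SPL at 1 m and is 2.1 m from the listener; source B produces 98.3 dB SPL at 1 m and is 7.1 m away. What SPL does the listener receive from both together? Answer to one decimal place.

At the listener: L_A = 99.5 − 20·log₁₀(2.1) = 93.06 dB; L_B = 98.3 − 20·log₁₀(7.1) = 81.27 dB.
Combined: 10·log₁₀(10^(93.06/10)+10^(81.27/10)) = 93.3 dB SPL.

93.3 dB SPL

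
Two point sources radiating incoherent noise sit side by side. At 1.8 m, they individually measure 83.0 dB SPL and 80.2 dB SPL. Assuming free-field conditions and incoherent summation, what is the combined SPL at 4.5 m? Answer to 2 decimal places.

Combined at 1.8 m: 10·log₁₀(10^(83.0/10)+10^(80.2/10)) = 84.832 dB SPL.
Then apply −20·log₁₀(4.5/1.8) = -7.959 dB → 76.87 dB SPL.

76.87 dB SPL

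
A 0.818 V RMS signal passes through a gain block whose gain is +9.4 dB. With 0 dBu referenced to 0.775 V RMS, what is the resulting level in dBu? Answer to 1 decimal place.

Input level: 20·log₁₀(0.818/0.775) = 0.47 dBu.
Output: 0.47 + 9.4 = +9.9 dBu.

+9.9 dBu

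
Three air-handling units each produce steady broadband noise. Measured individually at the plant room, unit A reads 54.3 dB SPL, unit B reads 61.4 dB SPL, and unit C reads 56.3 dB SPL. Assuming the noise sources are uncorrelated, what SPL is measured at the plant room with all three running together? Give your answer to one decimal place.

63.2 dB SPL

Incoherent sources sum as intensities:
L_total = 10·log₁₀(10^(54.3/10) + 10^(61.4/10) + 10^(56.3/10)) = 10·log₁₀(2076000) = 63.2 dB SPL.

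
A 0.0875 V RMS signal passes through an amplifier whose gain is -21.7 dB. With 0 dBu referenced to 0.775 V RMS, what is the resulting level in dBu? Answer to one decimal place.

-40.6 dBu

Input level: 20·log₁₀(0.0875/0.775) = -18.95 dBu.
Output: -18.95 − 21.7 = -40.6 dBu.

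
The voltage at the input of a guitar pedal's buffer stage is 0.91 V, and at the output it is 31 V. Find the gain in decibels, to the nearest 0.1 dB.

30.6 dB

Voltage is an amplitude quantity, so gain = 20·log₁₀(V_out/V_in).
20·log₁₀(31/0.91) = 20·log₁₀(34.07) = 30.6 dB.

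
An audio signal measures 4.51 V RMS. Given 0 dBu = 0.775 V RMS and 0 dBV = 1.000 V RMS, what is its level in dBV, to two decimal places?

+13.08 dBV

dBV = 20·log₁₀(V / 1.000 V).
20·log₁₀(4.51/1.000) = +13.08 dBV.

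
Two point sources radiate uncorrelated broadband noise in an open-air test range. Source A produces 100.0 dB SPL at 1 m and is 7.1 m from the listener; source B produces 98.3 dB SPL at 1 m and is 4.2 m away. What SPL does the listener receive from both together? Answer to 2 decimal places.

At the listener: L_A = 100.0 − 20·log₁₀(7.1) = 82.975 dB; L_B = 98.3 − 20·log₁₀(4.2) = 85.835 dB.
Combined: 10·log₁₀(10^(82.975/10)+10^(85.835/10)) = 87.65 dB SPL.

87.65 dB SPL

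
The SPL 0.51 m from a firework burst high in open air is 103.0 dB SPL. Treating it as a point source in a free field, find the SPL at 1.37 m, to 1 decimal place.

Inverse-square spreading gives ΔL = −20·log₁₀(d₂/d₁).
ΔL = −20·log₁₀(1.37/0.51) = -8.58 dB, so L₂ = 103.0 + (-8.58) = 94.4 dB SPL.

94.4 dB SPL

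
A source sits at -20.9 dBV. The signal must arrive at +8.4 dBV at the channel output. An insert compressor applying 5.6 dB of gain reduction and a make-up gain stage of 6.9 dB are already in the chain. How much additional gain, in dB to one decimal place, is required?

28.0 dB

The required make-up gain is the shortfall in the dB sum.
G = +8.4 − (-20.9) + 5.6 − 6.9 = 28.0 dB.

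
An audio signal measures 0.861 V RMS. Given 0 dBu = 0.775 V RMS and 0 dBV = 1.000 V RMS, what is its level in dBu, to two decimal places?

+0.91 dBu

dBu = 20·log₁₀(V / 0.775 V).
20·log₁₀(0.861/0.775) = +0.91 dBu.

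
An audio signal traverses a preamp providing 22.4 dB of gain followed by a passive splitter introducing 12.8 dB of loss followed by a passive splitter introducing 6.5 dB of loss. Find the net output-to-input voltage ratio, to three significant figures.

Net gain = 22.4 + (−12.8) + (−6.5) = 3.1 dB.
Voltage ratio = 10^(3.1/20) = 1.43.

1.43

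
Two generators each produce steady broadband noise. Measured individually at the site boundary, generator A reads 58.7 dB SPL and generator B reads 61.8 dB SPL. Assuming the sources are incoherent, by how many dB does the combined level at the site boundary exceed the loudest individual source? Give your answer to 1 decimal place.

1.7 dB

Uncorrelated sources add in intensity (power), not in dB.
L_total = 10·log₁₀(10^(58.7/10) + 10^(61.8/10)) = 63.53 dB SPL.
Excess over the loudest (61.8 dB): 63.53 − 61.8 = 1.7 dB.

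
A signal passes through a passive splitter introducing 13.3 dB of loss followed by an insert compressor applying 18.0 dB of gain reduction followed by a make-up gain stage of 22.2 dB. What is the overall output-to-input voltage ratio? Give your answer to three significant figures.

Net gain = (−13.3) + (−18.0) + 22.2 = -9.1 dB.
Voltage ratio = 10^(-9.1/20) = 0.351.

0.351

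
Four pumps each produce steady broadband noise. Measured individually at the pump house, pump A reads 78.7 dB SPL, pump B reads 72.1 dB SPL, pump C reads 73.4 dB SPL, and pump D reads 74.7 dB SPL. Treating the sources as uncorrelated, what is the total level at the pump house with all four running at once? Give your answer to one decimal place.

Incoherent sources sum as intensities:
L_total = 10·log₁₀(10^(78.7/10) + 10^(72.1/10) + 10^(73.4/10) + 10^(74.7/10)) = 10·log₁₀(141700000) = 81.5 dB SPL.

81.5 dB SPL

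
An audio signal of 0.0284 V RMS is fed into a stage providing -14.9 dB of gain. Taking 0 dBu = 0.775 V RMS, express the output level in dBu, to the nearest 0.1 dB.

-43.6 dBu

Input level: 20·log₁₀(0.0284/0.775) = -28.72 dBu.
Output: -28.72 − 14.9 = -43.6 dBu.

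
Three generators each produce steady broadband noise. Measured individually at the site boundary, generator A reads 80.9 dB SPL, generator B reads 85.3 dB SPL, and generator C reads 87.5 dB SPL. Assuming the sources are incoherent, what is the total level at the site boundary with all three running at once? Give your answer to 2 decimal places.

90.10 dB SPL

Uncorrelated sources add in intensity (power), not in dB.
L_total = 10·log₁₀(10^(80.9/10) + 10^(85.3/10) + 10^(87.5/10)) = 10·log₁₀(1024000000) = 90.10 dB SPL.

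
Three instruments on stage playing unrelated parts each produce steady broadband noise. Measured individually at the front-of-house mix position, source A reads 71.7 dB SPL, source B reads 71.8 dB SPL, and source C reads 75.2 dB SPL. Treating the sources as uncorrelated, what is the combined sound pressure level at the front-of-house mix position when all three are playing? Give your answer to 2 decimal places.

78.00 dB SPL

Uncorrelated sources add in intensity (power), not in dB.
L_total = 10·log₁₀(10^(71.7/10) + 10^(71.8/10) + 10^(75.2/10)) = 10·log₁₀(63040000) = 78.00 dB SPL.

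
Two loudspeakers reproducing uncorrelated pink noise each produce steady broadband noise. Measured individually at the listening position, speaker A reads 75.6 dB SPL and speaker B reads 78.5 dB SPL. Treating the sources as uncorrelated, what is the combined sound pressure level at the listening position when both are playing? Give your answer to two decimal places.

80.30 dB SPL

Add the sources as powers (linear), then convert back to dB:
L_total = 10·log₁₀(10^(75.6/10) + 10^(78.5/10)) = 10·log₁₀(107100000) = 80.30 dB SPL.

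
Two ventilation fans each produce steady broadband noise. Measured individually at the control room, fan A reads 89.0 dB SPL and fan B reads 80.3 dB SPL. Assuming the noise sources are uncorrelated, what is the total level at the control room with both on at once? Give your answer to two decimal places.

Add the sources as powers (linear), then convert back to dB:
L_total = 10·log₁₀(10^(89.0/10) + 10^(80.3/10)) = 10·log₁₀(901500000) = 89.55 dB SPL.

89.55 dB SPL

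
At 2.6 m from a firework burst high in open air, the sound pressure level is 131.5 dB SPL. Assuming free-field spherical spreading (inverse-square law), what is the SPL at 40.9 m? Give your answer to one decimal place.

Inverse-square spreading gives ΔL = −20·log₁₀(d₂/d₁).
ΔL = −20·log₁₀(40.9/2.6) = -23.93 dB, so L₂ = 131.5 + (-23.93) = 107.6 dB SPL.

107.6 dB SPL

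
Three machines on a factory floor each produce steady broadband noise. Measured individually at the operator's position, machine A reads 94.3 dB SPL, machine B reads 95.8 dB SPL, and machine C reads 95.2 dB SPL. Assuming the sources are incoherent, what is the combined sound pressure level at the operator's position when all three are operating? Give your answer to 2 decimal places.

99.91 dB SPL

Uncorrelated sources add in intensity (power), not in dB.
L_total = 10·log₁₀(10^(94.3/10) + 10^(95.8/10) + 10^(95.2/10)) = 10·log₁₀(9805000000) = 99.91 dB SPL.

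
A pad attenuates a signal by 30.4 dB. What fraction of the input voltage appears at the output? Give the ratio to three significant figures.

Voltage ratio = 10^(dB/20).
10^(-30.4/20) = 10^(-1.520) = 0.0302.

0.0302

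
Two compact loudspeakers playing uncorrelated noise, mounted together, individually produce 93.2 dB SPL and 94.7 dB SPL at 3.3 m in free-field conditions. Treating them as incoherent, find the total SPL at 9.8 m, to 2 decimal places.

87.57 dB SPL

Combined at 3.3 m: 10·log₁₀(10^(93.2/10)+10^(94.7/10)) = 97.025 dB SPL.
Then apply −20·log₁₀(9.8/3.3) = -9.454 dB → 87.57 dB SPL.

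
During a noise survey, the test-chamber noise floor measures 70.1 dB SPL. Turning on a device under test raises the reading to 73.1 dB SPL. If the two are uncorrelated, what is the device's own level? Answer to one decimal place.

70.1 dB SPL

Remove the background by subtracting linear intensities:
L_src = 10·log₁₀(10^(73.1/10) − 10^(70.1/10)) = 10·log₁₀(10180000) = 70.1 dB SPL.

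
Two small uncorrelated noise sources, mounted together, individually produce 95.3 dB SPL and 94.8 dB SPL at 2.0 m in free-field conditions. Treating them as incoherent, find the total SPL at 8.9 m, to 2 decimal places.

Combined at 2.0 m: 10·log₁₀(10^(95.3/10)+10^(94.8/10)) = 98.067 dB SPL.
Then apply −20·log₁₀(8.9/2.0) = -12.967 dB → 85.10 dB SPL.

85.10 dB SPL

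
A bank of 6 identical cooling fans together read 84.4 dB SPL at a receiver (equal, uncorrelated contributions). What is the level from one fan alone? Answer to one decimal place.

6 equal incoherent sources add 10·log₁₀(6) = 7.78 dB over one source.
L_one = 84.4 − 7.78 = 76.6 dB SPL.

76.6 dB SPL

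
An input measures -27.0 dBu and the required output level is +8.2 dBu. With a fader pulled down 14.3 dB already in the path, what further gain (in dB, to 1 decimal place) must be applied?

The required make-up gain is the shortfall in the dB sum.
G = +8.2 − (-27.0) + 14.3 = 49.5 dB.

49.5 dB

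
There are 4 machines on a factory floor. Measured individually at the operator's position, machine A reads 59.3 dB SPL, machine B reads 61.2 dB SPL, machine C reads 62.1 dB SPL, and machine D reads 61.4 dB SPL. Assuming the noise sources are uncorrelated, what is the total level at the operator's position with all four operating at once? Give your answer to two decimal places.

Add the sources as powers (linear), then convert back to dB:
L_total = 10·log₁₀(10^(59.3/10) + 10^(61.2/10) + 10^(62.1/10) + 10^(61.4/10)) = 10·log₁₀(5172000) = 67.14 dB SPL.

67.14 dB SPL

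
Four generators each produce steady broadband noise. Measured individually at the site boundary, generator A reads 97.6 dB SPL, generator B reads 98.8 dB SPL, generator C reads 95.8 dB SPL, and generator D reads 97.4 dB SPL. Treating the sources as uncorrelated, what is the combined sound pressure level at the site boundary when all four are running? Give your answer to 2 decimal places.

103.55 dB SPL

Uncorrelated sources add in intensity (power), not in dB.
L_total = 10·log₁₀(10^(97.6/10) + 10^(98.8/10) + 10^(95.8/10) + 10^(97.4/10)) = 10·log₁₀(22637000000) = 103.55 dB SPL.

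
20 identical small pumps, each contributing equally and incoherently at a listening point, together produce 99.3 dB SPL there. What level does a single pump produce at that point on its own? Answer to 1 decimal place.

86.3 dB SPL

20 equal incoherent sources add 10·log₁₀(20) = 13.01 dB over one source.
L_one = 99.3 − 13.01 = 86.3 dB SPL.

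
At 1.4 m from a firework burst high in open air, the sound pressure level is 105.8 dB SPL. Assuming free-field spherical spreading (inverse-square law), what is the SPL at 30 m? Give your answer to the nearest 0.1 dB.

79.2 dB SPL

Inverse-square spreading gives ΔL = −20·log₁₀(d₂/d₁).
ΔL = −20·log₁₀(30/1.4) = -26.62 dB, so L₂ = 105.8 + (-26.62) = 79.2 dB SPL.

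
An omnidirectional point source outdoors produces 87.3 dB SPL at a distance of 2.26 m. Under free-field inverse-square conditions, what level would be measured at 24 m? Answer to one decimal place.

66.8 dB SPL

Inverse-square spreading gives ΔL = −20·log₁₀(d₂/d₁).
ΔL = −20·log₁₀(24/2.26) = -20.52 dB, so L₂ = 87.3 + (-20.52) = 66.8 dB SPL.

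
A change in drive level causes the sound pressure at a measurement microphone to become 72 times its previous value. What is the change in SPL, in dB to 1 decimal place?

37.1 dB

SPL change from a pressure ratio uses the 20·log₁₀ form:
20·log₁₀(72) = 37.1 dB.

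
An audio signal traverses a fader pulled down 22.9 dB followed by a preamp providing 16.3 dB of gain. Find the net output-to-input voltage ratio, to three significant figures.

0.468

Net gain = (−22.9) + 16.3 = -6.6 dB.
Voltage ratio = 10^(-6.6/20) = 0.468.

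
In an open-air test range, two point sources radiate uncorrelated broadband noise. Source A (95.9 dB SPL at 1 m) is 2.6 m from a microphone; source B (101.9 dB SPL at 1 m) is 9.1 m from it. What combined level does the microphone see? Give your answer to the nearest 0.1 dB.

88.8 dB SPL

At the listener: L_A = 95.9 − 20·log₁₀(2.6) = 87.60 dB; L_B = 101.9 − 20·log₁₀(9.1) = 82.72 dB.
Combined: 10·log₁₀(10^(87.60/10)+10^(82.72/10)) = 88.8 dB SPL.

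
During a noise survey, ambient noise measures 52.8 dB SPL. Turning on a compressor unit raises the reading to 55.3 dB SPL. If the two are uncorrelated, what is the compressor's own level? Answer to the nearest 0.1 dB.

51.7 dB SPL

Remove the background by subtracting linear intensities:
L_src = 10·log₁₀(10^(55.3/10) − 10^(52.8/10)) = 10·log₁₀(148300) = 51.7 dB SPL.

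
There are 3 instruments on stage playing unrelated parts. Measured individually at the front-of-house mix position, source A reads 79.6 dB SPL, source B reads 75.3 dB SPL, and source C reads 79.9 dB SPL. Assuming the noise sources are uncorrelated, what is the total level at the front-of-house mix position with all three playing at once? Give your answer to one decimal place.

Incoherent sources sum as intensities:
L_total = 10·log₁₀(10^(79.6/10) + 10^(75.3/10) + 10^(79.9/10)) = 10·log₁₀(222800000) = 83.5 dB SPL.

83.5 dB SPL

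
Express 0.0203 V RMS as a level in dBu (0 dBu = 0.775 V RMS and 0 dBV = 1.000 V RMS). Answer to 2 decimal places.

dBu = 20·log₁₀(V / 0.775 V).
20·log₁₀(0.0203/0.775) = -31.64 dBu.

-31.64 dBu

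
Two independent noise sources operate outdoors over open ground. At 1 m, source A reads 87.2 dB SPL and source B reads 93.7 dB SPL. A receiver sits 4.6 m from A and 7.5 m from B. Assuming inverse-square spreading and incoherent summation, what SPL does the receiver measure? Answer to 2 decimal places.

At the listener: L_A = 87.2 − 20·log₁₀(4.6) = 73.945 dB; L_B = 93.7 − 20·log₁₀(7.5) = 76.199 dB.
Combined: 10·log₁₀(10^(73.945/10)+10^(76.199/10)) = 78.23 dB SPL.

78.23 dB SPL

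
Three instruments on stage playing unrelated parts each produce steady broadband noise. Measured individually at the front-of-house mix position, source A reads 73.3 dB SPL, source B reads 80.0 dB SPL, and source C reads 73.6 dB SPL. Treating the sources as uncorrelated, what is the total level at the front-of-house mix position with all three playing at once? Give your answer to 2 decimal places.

Add the sources as powers (linear), then convert back to dB:
L_total = 10·log₁₀(10^(73.3/10) + 10^(80.0/10) + 10^(73.6/10)) = 10·log₁₀(144300000) = 81.59 dB SPL.

81.59 dB SPL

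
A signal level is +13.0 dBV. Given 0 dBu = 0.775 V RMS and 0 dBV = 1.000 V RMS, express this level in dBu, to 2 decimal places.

The offset between the scales is 20·log₁₀(0.775/1.000) = −2.214 dB.
So dBu = +13.0 + 2.214 = +15.21 dBu.

+15.21 dBu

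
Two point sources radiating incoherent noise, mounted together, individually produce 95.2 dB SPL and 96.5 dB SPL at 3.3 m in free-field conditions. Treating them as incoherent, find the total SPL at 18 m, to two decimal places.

84.17 dB SPL

Combined at 3.3 m: 10·log₁₀(10^(95.2/10)+10^(96.5/10)) = 98.909 dB SPL.
Then apply −20·log₁₀(18/3.3) = -14.735 dB → 84.17 dB SPL.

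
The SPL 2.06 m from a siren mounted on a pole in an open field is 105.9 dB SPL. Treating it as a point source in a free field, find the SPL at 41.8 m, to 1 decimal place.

79.8 dB SPL

Inverse-square spreading gives ΔL = −20·log₁₀(d₂/d₁).
ΔL = −20·log₁₀(41.8/2.06) = -26.15 dB, so L₂ = 105.9 + (-26.15) = 79.8 dB SPL.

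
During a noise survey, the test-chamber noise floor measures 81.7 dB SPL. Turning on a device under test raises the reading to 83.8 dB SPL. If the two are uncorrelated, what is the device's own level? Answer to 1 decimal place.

Subtract intensities: L_src = 10·log₁₀(10^(L_total/10) − 10^(L_bg/10)).
L_src = 10·log₁₀(10^(83.8/10) − 10^(81.7/10)) = 10·log₁₀(91970000) = 79.6 dB SPL.

79.6 dB SPL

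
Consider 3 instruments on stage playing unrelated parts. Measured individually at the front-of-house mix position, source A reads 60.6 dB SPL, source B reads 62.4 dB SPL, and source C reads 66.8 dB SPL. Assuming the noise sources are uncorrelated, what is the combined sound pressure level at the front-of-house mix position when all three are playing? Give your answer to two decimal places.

68.85 dB SPL

Incoherent sources sum as intensities:
L_total = 10·log₁₀(10^(60.6/10) + 10^(62.4/10) + 10^(66.8/10)) = 10·log₁₀(7672000) = 68.85 dB SPL.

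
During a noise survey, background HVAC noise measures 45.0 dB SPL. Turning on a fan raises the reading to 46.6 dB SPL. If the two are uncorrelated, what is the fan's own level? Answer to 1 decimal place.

41.5 dB SPL

Background correction is a power subtraction:
L_src = 10·log₁₀(10^(46.6/10) − 10^(45.0/10)) = 10·log₁₀(14090) = 41.5 dB SPL.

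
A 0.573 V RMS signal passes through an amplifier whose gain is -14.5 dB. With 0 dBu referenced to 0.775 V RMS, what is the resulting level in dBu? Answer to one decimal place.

-17.1 dBu

Input level: 20·log₁₀(0.573/0.775) = -2.62 dBu.
Output: -2.62 − 14.5 = -17.1 dBu.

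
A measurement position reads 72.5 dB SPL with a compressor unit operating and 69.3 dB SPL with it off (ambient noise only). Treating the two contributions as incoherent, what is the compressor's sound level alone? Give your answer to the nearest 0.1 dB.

69.7 dB SPL

Background correction is a power subtraction:
L_src = 10·log₁₀(10^(72.5/10) − 10^(69.3/10)) = 10·log₁₀(9271000) = 69.7 dB SPL.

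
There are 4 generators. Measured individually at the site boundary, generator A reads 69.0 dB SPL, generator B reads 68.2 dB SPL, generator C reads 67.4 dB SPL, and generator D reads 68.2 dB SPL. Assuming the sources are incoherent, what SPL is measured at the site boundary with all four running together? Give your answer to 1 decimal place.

Incoherent sources sum as intensities:
L_total = 10·log₁₀(10^(69.0/10) + 10^(68.2/10) + 10^(67.4/10) + 10^(68.2/10)) = 10·log₁₀(26650000) = 74.3 dB SPL.

74.3 dB SPL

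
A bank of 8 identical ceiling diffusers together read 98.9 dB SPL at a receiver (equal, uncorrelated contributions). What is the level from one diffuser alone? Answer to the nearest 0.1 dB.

89.9 dB SPL

8 equal incoherent sources add 10·log₁₀(8) = 9.03 dB over one source.
L_one = 98.9 − 9.03 = 89.9 dB SPL.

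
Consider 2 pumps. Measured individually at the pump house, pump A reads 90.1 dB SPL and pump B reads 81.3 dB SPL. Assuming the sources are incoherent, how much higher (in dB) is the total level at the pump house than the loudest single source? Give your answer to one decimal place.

Add the sources as powers (linear), then convert back to dB:
L_total = 10·log₁₀(10^(90.1/10) + 10^(81.3/10)) = 90.64 dB SPL.
Excess over the loudest (90.1 dB): 90.64 − 90.1 = 0.5 dB.

0.5 dB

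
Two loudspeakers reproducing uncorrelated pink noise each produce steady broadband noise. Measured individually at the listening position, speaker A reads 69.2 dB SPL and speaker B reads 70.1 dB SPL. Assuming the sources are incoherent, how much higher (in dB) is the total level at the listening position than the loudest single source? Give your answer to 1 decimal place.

2.6 dB

Uncorrelated sources add in intensity (power), not in dB.
L_total = 10·log₁₀(10^(69.2/10) + 10^(70.1/10)) = 72.68 dB SPL.
Excess over the loudest (70.1 dB): 72.68 − 70.1 = 2.6 dB.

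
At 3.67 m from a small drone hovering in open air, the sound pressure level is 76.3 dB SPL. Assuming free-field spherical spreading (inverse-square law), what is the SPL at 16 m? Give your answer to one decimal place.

Free-field point source: level drops by 20·log₁₀ of the distance ratio.
ΔL = −20·log₁₀(16/3.67) = -12.79 dB, so L₂ = 76.3 + (-12.79) = 63.5 dB SPL.

63.5 dB SPL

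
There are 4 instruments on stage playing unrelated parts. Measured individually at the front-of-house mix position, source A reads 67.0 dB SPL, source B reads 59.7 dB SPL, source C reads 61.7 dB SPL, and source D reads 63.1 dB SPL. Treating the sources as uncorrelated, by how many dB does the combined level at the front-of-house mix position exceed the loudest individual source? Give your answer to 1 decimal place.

Add the sources as powers (linear), then convert back to dB:
L_total = 10·log₁₀(10^(67.0/10) + 10^(59.7/10) + 10^(61.7/10) + 10^(63.1/10)) = 69.76 dB SPL.
Excess over the loudest (67.0 dB): 69.76 − 67.0 = 2.8 dB.

2.8 dB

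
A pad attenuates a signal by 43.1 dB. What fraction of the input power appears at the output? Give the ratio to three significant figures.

Power ratio = 10^(dB/10).
10^(-43.1/10) = 10^(-4.310) = 0.0000490.

0.0000490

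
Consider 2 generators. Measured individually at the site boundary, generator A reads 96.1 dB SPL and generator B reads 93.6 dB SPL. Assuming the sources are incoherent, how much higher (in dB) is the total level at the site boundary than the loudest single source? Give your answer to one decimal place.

1.9 dB

Incoherent sources sum as intensities:
L_total = 10·log₁₀(10^(96.1/10) + 10^(93.6/10)) = 98.04 dB SPL.
Excess over the loudest (96.1 dB): 98.04 − 96.1 = 1.9 dB.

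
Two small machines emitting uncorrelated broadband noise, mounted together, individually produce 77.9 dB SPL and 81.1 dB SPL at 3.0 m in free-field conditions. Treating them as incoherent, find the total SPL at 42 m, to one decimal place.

59.9 dB SPL

Combined at 3.0 m: 10·log₁₀(10^(77.9/10)+10^(81.1/10)) = 82.80 dB SPL.
Then apply −20·log₁₀(42/3.0) = -22.92 dB → 59.9 dB SPL.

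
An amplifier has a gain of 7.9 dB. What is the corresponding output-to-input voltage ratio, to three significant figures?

Voltage ratio = 10^(dB/20).
10^(7.9/20) = 10^(0.3950) = 2.48.

2.48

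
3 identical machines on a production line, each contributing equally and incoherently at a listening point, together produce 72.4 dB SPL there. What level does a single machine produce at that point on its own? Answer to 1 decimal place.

3 equal incoherent sources add 10·log₁₀(3) = 4.77 dB over one source.
L_one = 72.4 − 4.77 = 67.6 dB SPL.

67.6 dB SPL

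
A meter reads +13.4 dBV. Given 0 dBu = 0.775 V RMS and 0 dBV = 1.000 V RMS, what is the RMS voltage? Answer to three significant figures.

4.68 V

V = 1.000 V × 10^(+13.4/20).
= 1.000 × 4.677 = 4.68 V.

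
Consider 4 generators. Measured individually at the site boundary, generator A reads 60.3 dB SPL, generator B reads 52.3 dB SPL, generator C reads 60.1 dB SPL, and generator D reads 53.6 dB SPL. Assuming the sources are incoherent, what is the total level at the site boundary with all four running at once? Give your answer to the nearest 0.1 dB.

64.0 dB SPL

Uncorrelated sources add in intensity (power), not in dB.
L_total = 10·log₁₀(10^(60.3/10) + 10^(52.3/10) + 10^(60.1/10) + 10^(53.6/10)) = 10·log₁₀(2494000) = 64.0 dB SPL.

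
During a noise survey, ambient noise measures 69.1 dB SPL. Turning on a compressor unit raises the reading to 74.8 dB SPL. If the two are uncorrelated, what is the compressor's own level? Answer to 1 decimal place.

73.4 dB SPL

Remove the background by subtracting linear intensities:
L_src = 10·log₁₀(10^(74.8/10) − 10^(69.1/10)) = 10·log₁₀(22070000) = 73.4 dB SPL.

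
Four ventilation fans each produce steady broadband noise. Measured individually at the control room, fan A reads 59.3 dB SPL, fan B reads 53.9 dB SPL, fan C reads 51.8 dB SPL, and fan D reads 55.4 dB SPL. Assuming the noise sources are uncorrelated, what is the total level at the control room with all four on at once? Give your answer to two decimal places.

Uncorrelated sources add in intensity (power), not in dB.
L_total = 10·log₁₀(10^(59.3/10) + 10^(53.9/10) + 10^(51.8/10) + 10^(55.4/10)) = 10·log₁₀(1595000) = 62.03 dB SPL.

62.03 dB SPL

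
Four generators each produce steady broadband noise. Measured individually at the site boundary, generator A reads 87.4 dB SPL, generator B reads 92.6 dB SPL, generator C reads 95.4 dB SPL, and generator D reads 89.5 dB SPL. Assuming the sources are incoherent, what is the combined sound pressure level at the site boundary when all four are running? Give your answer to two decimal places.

Incoherent sources sum as intensities:
L_total = 10·log₁₀(10^(87.4/10) + 10^(92.6/10) + 10^(95.4/10) + 10^(89.5/10)) = 10·log₁₀(6728000000) = 98.28 dB SPL.

98.28 dB SPL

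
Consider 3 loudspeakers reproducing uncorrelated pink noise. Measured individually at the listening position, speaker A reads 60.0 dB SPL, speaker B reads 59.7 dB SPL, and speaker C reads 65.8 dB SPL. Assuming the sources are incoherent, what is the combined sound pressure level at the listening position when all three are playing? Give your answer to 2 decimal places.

67.59 dB SPL

Incoherent sources sum as intensities:
L_total = 10·log₁₀(10^(60.0/10) + 10^(59.7/10) + 10^(65.8/10)) = 10·log₁₀(5735000) = 67.59 dB SPL.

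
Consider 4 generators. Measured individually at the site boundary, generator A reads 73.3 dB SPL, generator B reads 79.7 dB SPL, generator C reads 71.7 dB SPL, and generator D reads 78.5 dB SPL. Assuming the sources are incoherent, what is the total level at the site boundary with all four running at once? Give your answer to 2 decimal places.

Add the sources as powers (linear), then convert back to dB:
L_total = 10·log₁₀(10^(73.3/10) + 10^(79.7/10) + 10^(71.7/10) + 10^(78.5/10)) = 10·log₁₀(200300000) = 83.02 dB SPL.

83.02 dB SPL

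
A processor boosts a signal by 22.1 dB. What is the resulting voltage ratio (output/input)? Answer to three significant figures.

12.7

Voltage ratio = 10^(dB/20).
10^(22.1/20) = 10^(1.105) = 12.7.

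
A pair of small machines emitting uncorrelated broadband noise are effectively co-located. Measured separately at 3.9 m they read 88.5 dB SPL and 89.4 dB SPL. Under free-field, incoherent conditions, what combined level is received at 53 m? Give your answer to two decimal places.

69.32 dB SPL

Combined at 3.9 m: 10·log₁₀(10^(88.5/10)+10^(89.4/10)) = 91.984 dB SPL.
Then apply −20·log₁₀(53/3.9) = -22.664 dB → 69.32 dB SPL.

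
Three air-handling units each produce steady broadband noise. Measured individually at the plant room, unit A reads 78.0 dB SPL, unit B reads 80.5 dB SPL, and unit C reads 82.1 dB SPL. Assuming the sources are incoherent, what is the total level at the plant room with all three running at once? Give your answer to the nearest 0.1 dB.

Incoherent sources sum as intensities:
L_total = 10·log₁₀(10^(78.0/10) + 10^(80.5/10) + 10^(82.1/10)) = 10·log₁₀(337500000) = 85.3 dB SPL.

85.3 dB SPL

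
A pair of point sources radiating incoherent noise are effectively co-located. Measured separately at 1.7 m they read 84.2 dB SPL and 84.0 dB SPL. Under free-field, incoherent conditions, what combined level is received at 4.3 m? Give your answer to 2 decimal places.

79.05 dB SPL

Combined at 1.7 m: 10·log₁₀(10^(84.2/10)+10^(84.0/10)) = 87.111 dB SPL.
Then apply −20·log₁₀(4.3/1.7) = -8.060 dB → 79.05 dB SPL.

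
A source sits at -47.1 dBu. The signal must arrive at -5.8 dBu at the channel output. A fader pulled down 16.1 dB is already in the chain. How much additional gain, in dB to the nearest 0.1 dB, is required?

57.4 dB

The required make-up gain is the shortfall in the dB sum.
G = -5.8 − (-47.1) + 16.1 = 57.4 dB.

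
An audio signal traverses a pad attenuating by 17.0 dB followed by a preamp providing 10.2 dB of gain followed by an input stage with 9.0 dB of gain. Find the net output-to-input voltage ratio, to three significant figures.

Net gain = (−17.0) + 10.2 + 9.0 = 2.2 dB.
Voltage ratio = 10^(2.2/20) = 1.29.

1.29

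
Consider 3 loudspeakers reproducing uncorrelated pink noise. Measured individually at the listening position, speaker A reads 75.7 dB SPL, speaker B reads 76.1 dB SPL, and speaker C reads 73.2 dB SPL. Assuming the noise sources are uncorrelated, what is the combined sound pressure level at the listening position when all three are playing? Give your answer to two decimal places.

79.95 dB SPL

Add the sources as powers (linear), then convert back to dB:
L_total = 10·log₁₀(10^(75.7/10) + 10^(76.1/10) + 10^(73.2/10)) = 10·log₁₀(98780000) = 79.95 dB SPL.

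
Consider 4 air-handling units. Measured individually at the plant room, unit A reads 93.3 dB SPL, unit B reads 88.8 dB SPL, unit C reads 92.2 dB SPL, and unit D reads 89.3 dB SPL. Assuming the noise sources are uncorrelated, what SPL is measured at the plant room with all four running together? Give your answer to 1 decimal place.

Incoherent sources sum as intensities:
L_total = 10·log₁₀(10^(93.3/10) + 10^(88.8/10) + 10^(92.2/10) + 10^(89.3/10)) = 10·log₁₀(5407000000) = 97.3 dB SPL.

97.3 dB SPL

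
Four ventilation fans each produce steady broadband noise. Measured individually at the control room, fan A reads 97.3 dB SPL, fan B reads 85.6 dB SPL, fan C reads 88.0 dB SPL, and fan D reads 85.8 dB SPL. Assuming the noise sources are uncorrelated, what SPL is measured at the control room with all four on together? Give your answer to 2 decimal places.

Add the sources as powers (linear), then convert back to dB:
L_total = 10·log₁₀(10^(97.3/10) + 10^(85.6/10) + 10^(88.0/10) + 10^(85.8/10)) = 10·log₁₀(6745000000) = 98.29 dB SPL.

98.29 dB SPL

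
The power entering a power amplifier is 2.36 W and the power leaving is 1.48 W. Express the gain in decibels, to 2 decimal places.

-2.03 dB

For a power ratio, dB = 10·log₁₀(P₂/P₁).
10·log₁₀(1.48/2.36) = 10·log₁₀(0.6271) = -2.03 dB.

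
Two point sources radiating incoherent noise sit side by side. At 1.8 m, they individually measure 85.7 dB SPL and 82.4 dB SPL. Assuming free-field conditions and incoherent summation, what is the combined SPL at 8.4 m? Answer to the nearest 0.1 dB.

Combined at 1.8 m: 10·log₁₀(10^(85.7/10)+10^(82.4/10)) = 87.37 dB SPL.
Then apply −20·log₁₀(8.4/1.8) = -13.38 dB → 74.0 dB SPL.

74.0 dB SPL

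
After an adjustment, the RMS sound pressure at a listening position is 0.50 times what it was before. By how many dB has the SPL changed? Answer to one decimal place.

Sound pressure is an amplitude quantity: ΔL = 20·log₁₀(p₂/p₁).
20·log₁₀(0.50) = -6.0 dB.

-6.0 dB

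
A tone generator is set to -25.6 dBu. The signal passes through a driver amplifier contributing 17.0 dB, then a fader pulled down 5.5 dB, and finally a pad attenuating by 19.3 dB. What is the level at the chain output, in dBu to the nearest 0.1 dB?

-33.4 dBu

Cascaded gains and losses add directly in dB.
-25.6 + 17.0 − 5.5 − 19.3 = -33.4 dBu.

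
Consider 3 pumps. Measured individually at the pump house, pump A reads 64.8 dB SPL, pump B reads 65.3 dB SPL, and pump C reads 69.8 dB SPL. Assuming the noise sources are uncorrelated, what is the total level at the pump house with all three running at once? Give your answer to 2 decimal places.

72.03 dB SPL

Incoherent sources sum as intensities:
L_total = 10·log₁₀(10^(64.8/10) + 10^(65.3/10) + 10^(69.8/10)) = 10·log₁₀(15960000) = 72.03 dB SPL.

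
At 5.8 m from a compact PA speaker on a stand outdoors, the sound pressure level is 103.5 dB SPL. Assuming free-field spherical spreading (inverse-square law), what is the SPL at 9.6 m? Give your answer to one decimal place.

For a point source in a free field, ΔL = −20·log₁₀(d₂/d₁).
ΔL = −20·log₁₀(9.6/5.8) = -4.38 dB, so L₂ = 103.5 + (-4.38) = 99.1 dB SPL.

99.1 dB SPL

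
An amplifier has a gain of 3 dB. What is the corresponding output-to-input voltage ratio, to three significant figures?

Voltage ratio = 10^(dB/20).
10^(3/20) = 10^(0.1500) = 1.41.

1.41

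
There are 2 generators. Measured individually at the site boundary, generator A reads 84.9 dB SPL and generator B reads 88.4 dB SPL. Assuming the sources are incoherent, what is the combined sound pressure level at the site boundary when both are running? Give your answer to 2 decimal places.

90.00 dB SPL

Add the sources as powers (linear), then convert back to dB:
L_total = 10·log₁₀(10^(84.9/10) + 10^(88.4/10)) = 10·log₁₀(1001000000) = 90.00 dB SPL.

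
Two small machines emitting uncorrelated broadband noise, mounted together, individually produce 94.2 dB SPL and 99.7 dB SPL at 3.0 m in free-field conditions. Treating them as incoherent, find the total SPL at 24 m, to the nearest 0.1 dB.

82.7 dB SPL

Combined at 3.0 m: 10·log₁₀(10^(94.2/10)+10^(99.7/10)) = 100.78 dB SPL.
Then apply −20·log₁₀(24/3.0) = -18.06 dB → 82.7 dB SPL.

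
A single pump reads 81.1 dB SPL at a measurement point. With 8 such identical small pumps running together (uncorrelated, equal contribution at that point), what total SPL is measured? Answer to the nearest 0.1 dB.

90.1 dB SPL

8 equal incoherent sources raise the level by 10·log₁₀(8) = 9.03 dB.
L_total = 81.1 + 9.03 = 90.1 dB SPL.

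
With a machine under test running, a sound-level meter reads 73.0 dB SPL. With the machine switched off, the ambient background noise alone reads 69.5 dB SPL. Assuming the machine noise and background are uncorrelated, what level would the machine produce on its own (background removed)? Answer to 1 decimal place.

Subtract intensities: L_src = 10·log₁₀(10^(L_total/10) − 10^(L_bg/10)).
L_src = 10·log₁₀(10^(73.0/10) − 10^(69.5/10)) = 10·log₁₀(11040000) = 70.4 dB SPL.

70.4 dB SPL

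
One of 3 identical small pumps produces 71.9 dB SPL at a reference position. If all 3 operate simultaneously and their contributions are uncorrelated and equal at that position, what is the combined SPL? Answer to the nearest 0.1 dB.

76.7 dB SPL

3 equal incoherent sources raise the level by 10·log₁₀(3) = 4.77 dB.
L_total = 71.9 + 4.77 = 76.7 dB SPL.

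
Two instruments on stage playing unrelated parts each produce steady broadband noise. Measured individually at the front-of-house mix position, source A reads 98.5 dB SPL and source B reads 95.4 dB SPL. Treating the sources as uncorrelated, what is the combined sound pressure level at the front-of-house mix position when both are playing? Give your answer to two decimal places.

100.23 dB SPL

Incoherent sources sum as intensities:
L_total = 10·log₁₀(10^(98.5/10) + 10^(95.4/10)) = 10·log₁₀(10547000000) = 100.23 dB SPL.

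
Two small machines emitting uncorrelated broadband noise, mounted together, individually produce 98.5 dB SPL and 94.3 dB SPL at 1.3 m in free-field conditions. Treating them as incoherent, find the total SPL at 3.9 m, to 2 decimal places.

Combined at 1.3 m: 10·log₁₀(10^(98.5/10)+10^(94.3/10)) = 99.899 dB SPL.
Then apply −20·log₁₀(3.9/1.3) = -9.542 dB → 90.36 dB SPL.

90.36 dB SPL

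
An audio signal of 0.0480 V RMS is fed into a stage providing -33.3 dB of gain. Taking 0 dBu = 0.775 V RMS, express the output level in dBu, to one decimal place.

Input level: 20·log₁₀(0.0480/0.775) = -24.16 dBu.
Output: -24.16 − 33.3 = -57.5 dBu.

-57.5 dBu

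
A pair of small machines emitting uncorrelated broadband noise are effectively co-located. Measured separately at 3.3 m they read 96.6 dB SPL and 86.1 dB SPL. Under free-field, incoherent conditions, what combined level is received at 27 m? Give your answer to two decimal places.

Combined at 3.3 m: 10·log₁₀(10^(96.6/10)+10^(86.1/10)) = 96.971 dB SPL.
Then apply −20·log₁₀(27/3.3) = -18.257 dB → 78.71 dB SPL.

78.71 dB SPL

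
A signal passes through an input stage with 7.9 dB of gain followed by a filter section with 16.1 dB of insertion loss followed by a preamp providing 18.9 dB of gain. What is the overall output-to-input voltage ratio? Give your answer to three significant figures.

3.43

Net gain = 7.9 + (−16.1) + 18.9 = 10.7 dB.
Voltage ratio = 10^(10.7/20) = 3.43.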